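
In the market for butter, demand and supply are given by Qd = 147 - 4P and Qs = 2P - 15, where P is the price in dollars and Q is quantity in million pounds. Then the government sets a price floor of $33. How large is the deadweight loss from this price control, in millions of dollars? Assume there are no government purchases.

216

Equilibrium: 147 - 4P = 2P - 15, so 162 = 6P and P* = 27, Q* = 39.
The floor of 33 is above the equilibrium price 27, so it binds.
At P = 33: Qd = 147 - 4·33 = 15 and Qs = 2·33 - 15 = 51.
Quantity traded falls to 15. At Q = 15 the demand price is (147 - 15)/4 = 33 and the supply price is (15 + 15)/2 = 15.
Deadweight loss = ½ · (33 - 15) · (39 - 15) = ½ · 18 · 24 = 216.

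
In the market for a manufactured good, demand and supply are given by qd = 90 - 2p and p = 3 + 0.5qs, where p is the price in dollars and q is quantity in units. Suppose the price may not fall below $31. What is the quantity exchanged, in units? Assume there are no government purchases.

Rearranging supply gives qs = 2p - 6. Setting quantity demanded equal to quantity supplied, 90 - 2p = 2p - 6, gives p* = 24 and q* = 42.
The floor of 31 is above the equilibrium price 24, so it binds.
At p = 31: qd = 90 - 2·31 = 28 and qs = 2·31 - 6 = 56.
The quantity actually transacted is the short side, demand: 28.

28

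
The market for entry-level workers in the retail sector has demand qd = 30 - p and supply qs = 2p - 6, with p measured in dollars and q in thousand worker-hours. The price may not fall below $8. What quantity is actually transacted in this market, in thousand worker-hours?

Equilibrium: 30 - p = 2p - 6, so 36 = 3p and p* = 12, q* = 18.
The floor of 8 is below the equilibrium price 12, so it is not binding; the market clears at p* = 12, q* = 18.

18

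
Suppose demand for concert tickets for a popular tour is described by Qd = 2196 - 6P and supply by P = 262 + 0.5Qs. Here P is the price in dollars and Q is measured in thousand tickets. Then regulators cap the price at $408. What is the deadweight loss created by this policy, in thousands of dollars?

Rearranging supply gives Qs = 2P - 524. Equilibrium: 2196 - 6P = 2P - 524, so 2720 = 8P and P* = 340, Q* = 156.
Since 408 is above P* = 340, the ceiling does not bind and the free-market outcome prevails.
Since the control does not bind, no trades are prevented and deadweight loss is zero.

0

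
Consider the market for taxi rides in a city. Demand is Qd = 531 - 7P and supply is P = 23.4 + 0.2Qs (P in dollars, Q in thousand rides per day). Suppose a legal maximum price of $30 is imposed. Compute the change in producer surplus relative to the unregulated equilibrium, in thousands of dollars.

Rearranging supply gives Qs = 5P - 117. Without the control the market clears where 531 - 7P = 5P - 117, i.e. P* = 54 and Q* = 153.
Because the ceiling (30) lies below the market-clearing price, it is binding.
At P = 30: Qd = 531 - 7·30 = 321 and Qs = 5·30 - 117 = 33.
Producer surplus without the control is ½ · (54 - 23.4) · 153 = 2340.9.
With the ceiling, producers sell 33 units at 30, so PS = ½ · (30 - 23.4) · 33 = 108.9.
Change in producer surplus = 108.9 - 2340.9 = -2232.

-2232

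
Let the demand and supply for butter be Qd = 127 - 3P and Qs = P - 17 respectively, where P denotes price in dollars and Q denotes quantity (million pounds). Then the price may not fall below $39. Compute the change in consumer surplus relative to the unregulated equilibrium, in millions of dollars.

In a free market, 127 - 3P = P - 17 gives the equilibrium P* = 36, Q* = 19.
Because the floor (39) lies above the market-clearing price, it is binding.
At P = 39: Qd = 127 - 3·39 = 10 and Qs = 39 - 17 = 22.
Consumer surplus without the control is ½ · (127/3 - 36) · 19 = 361/6.
With the floor, consumers buy 10 units at 39, so CS = ½ · (127/3 - 39) · 10 = 50/3.
Change in consumer surplus = 50/3 - 361/6 = -43.5.

-43.5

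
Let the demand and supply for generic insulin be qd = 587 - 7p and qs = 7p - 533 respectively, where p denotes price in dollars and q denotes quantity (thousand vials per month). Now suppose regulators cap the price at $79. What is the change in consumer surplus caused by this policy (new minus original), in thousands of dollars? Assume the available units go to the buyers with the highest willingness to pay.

16.5

Setting quantity demanded equal to quantity supplied, 587 - 7p = 7p - 533, gives p* = 80 and q* = 27.
The ceiling of 79 is below the equilibrium price 80, so it binds.
At p = 79: qd = 587 - 7·79 = 34 and qs = 7·79 - 533 = 20.
Consumer surplus without the control is ½ · (587/7 - 80) · 27 = 729/14.
With the ceiling, 20 units are sold at 79 (assume they go to the highest-value buyers). The demand price at q = 20 is 81, so CS = ½ · [(587/7 - 79) + (81 - 79)] · 20 = 480/7.
Change in consumer surplus = 480/7 - 729/14 = 16.5.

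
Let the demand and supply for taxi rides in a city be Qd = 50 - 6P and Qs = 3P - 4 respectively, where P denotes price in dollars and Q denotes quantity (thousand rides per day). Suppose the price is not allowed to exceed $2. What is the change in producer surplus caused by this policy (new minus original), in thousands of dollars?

-32

Equilibrium: 50 - 6P = 3P - 4, so 54 = 9P and P* = 6, Q* = 14.
The ceiling of 2 is below the equilibrium price 6, so it binds.
At P = 2: Qd = 50 - 6·2 = 38 and Qs = 3·2 - 4 = 2.
Producer surplus without the control is ½ · (6 - 4/3) · 14 = 98/3.
With the ceiling, producers sell 2 units at 2, so PS = ½ · (2 - 4/3) · 2 = 2/3.
Change in producer surplus = 2/3 - 98/3 = -32.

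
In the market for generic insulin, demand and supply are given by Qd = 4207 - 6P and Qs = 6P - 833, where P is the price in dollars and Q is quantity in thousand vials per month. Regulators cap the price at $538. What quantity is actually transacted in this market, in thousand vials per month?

1687

Setting quantity demanded equal to quantity supplied, 4207 - 6P = 6P - 833, gives P* = 420 and Q* = 1687.
The ceiling of 538 is above the equilibrium price 420, so it is not binding; the market clears at P* = 420, Q* = 1687.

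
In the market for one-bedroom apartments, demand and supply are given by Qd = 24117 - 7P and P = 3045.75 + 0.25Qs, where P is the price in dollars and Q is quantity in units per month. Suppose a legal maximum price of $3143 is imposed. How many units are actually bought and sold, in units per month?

Rearranging supply gives Qs = 4P - 12183. Equilibrium: 24117 - 7P = 4P - 12183, so 36300 = 11P and P* = 3300, Q* = 1017.
The ceiling of 3143 is below the equilibrium price 3300, so it binds.
At P = 3143: Qd = 24117 - 7·3143 = 2116 and Qs = 4·3143 - 12183 = 389.
The quantity actually transacted is the short side, supply: 389.

389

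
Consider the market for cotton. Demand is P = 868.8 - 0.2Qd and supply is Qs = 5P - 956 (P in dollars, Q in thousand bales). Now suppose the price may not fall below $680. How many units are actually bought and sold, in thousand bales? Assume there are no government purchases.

Rearranging demand gives Qd = 4344 - 5P. Setting quantity demanded equal to quantity supplied, 4344 - 5P = 5P - 956, gives P* = 530 and Q* = 1694.
Because the floor (680) lies above the market-clearing price, it is binding.
At P = 680: Qd = 4344 - 5·680 = 944 and Qs = 5·680 - 956 = 2444.
The quantity actually transacted is the short side, demand: 944.

944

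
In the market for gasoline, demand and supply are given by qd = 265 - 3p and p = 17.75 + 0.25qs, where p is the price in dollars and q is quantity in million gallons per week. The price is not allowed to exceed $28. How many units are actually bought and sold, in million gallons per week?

Rearranging supply gives qs = 4p - 71. Equilibrium: 265 - 3p = 4p - 71, so 336 = 7p and p* = 48, q* = 121.
The ceiling of 28 is below the equilibrium price 48, so it binds.
At p = 28: qd = 265 - 3·28 = 181 and qs = 4·28 - 71 = 41.
The quantity actually transacted is the short side, supply: 41.

41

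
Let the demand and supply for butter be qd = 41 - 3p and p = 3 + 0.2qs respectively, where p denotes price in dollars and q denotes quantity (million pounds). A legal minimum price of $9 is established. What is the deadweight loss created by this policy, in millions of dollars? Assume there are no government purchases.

9.6

Rearranging supply gives qs = 5p - 15. Equilibrium: 41 - 3p = 5p - 15, so 56 = 8p and p* = 7, q* = 20.
Since 9 > 7, the floor is binding.
At p = 9: qd = 41 - 3·9 = 14 and qs = 5·9 - 15 = 30.
Quantity traded falls to 14. At q = 14 the demand price is (41 - 14)/3 = 9 and the supply price is (15 + 14)/5 = 5.8.
Deadweight loss = ½ · (9 - 5.8) · (20 - 14) = ½ · 3.2 · 6 = 9.6.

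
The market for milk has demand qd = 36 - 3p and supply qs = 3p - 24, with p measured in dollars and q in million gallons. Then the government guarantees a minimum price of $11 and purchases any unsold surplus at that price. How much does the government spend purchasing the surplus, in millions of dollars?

Equilibrium: 36 - 3p = 3p - 24, so 60 = 6p and p* = 10, q* = 6.
Because the floor (11) lies above the market-clearing price, it is binding.
At p = 11: qd = 36 - 3·11 = 3 and qs = 3·11 - 24 = 9.
Surplus = qs - qd = 6.
Government expenditure = surplus × support price = 6 × 11 = 66.

66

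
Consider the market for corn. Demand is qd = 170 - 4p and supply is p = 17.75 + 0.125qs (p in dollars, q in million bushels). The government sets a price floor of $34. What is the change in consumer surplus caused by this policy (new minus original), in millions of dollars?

-400

Rearranging supply gives qs = 8p - 142. Setting quantity demanded equal to quantity supplied, 170 - 4p = 8p - 142, gives p* = 26 and q* = 66.
Since 34 > 26, the floor is binding.
At p = 34: qd = 170 - 4·34 = 34 and qs = 8·34 - 142 = 130.
Consumer surplus without the control is ½ · (42.5 - 26) · 66 = 544.5.
With the floor, consumers buy 34 units at 34, so CS = ½ · (42.5 - 34) · 34 = 144.5.
Change in consumer surplus = 144.5 - 544.5 = -400.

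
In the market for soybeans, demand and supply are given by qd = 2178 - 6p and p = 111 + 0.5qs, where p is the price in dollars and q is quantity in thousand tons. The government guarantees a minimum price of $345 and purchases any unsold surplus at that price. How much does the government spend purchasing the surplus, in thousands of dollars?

Rearranging supply gives qs = 2p - 222. Setting quantity demanded equal to quantity supplied, 2178 - 6p = 2p - 222, gives p* = 300 and q* = 378.
Because the floor (345) lies above the market-clearing price, it is binding.
At p = 345: qd = 2178 - 6·345 = 108 and qs = 2·345 - 222 = 468.
Surplus = qs - qd = 360.
Government expenditure = surplus × support price = 360 × 345 = 124200.

124200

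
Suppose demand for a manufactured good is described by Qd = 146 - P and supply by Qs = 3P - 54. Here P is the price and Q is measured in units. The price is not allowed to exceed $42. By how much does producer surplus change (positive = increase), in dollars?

-672

Without the control the market clears where 146 - P = 3P - 54, i.e. P* = 50 and Q* = 96.
Since 42 < 50, the ceiling is binding.
At P = 42: Qd = 146 - 42 = 104 and Qs = 3·42 - 54 = 72.
Producer surplus without the control is ½ · (50 - 18) · 96 = 1536.
With the ceiling, producers sell 72 units at 42, so PS = ½ · (42 - 18) · 72 = 864.
Change in producer surplus = 864 - 1536 = -672.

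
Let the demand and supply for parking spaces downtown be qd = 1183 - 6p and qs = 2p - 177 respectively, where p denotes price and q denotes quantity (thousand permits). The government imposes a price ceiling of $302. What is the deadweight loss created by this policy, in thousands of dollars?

0

Setting quantity demanded equal to quantity supplied, 1183 - 6p = 2p - 177, gives p* = 170 and q* = 163.
Since 302 is above p* = 170, the ceiling does not bind and the free-market outcome prevails.
Since the control does not bind, no trades are prevented and deadweight loss is zero.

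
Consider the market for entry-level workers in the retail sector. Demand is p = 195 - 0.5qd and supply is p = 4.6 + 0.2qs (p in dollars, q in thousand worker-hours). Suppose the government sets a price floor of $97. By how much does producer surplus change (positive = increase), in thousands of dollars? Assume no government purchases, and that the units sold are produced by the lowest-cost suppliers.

Rearranging demand gives qd = 390 - 2p; rearranging supply gives qs = 5p - 23. Without the control the market clears where 390 - 2p = 5p - 23, i.e. p* = 59 and q* = 272.
Because the floor (97) lies above the market-clearing price, it is binding.
At p = 97: qd = 390 - 2·97 = 196 and qs = 5·97 - 23 = 462.
Producer surplus without the control is ½ · (59 - 4.6) · 272 = 7398.4.
With the floor, 196 units are sold at 97. The supply price at q = 196 is 43.8, so PS = ½ · [(97 - 4.6) + (97 - 43.8)] · 196 = 14268.8.
Change in producer surplus = 14268.8 - 7398.4 = 6870.4.

6870.4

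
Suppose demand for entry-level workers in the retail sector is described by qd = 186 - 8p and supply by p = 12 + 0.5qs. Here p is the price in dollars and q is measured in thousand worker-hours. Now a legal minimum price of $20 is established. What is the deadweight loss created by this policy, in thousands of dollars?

0

Rearranging supply gives qs = 2p - 24. Equilibrium: 186 - 8p = 2p - 24, so 210 = 10p and p* = 21, q* = 18.
Since 20 is below p* = 21, the floor does not bind and the free-market outcome prevails.
Since the control does not bind, no trades are prevented and deadweight loss is zero.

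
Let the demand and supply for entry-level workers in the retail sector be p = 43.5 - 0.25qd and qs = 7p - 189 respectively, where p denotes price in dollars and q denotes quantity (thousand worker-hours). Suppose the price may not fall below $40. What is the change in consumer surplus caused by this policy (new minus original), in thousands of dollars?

Rearranging demand gives qd = 174 - 4p. Setting quantity demanded equal to quantity supplied, 174 - 4p = 7p - 189, gives p* = 33 and q* = 42.
Because the floor (40) lies above the market-clearing price, it is binding.
At p = 40: qd = 174 - 4·40 = 14 and qs = 7·40 - 189 = 91.
Consumer surplus without the control is ½ · (43.5 - 33) · 42 = 220.5.
With the floor, consumers buy 14 units at 40, so CS = ½ · (43.5 - 40) · 14 = 24.5.
Change in consumer surplus = 24.5 - 220.5 = -196.

-196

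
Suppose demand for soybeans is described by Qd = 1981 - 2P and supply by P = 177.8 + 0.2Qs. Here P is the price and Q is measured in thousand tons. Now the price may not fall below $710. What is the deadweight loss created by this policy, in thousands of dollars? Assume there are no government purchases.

Rearranging supply gives Qs = 5P - 889. Equilibrium: 1981 - 2P = 5P - 889, so 2870 = 7P and P* = 410, Q* = 1161.
Because the floor (710) lies above the market-clearing price, it is binding.
At P = 710: Qd = 1981 - 2·710 = 561 and Qs = 5·710 - 889 = 2661.
Quantity traded falls to 561. At Q = 561 the demand price is (1981 - 561)/2 = 710 and the supply price is (889 + 561)/5 = 290.
Deadweight loss = ½ · (710 - 290) · (1161 - 561) = ½ · 420 · 600 = 126000.

126000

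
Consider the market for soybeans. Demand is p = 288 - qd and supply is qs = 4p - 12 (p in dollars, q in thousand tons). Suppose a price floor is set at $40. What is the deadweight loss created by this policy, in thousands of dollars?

Rearranging demand gives qd = 288 - p. Equilibrium: 288 - p = 4p - 12, so 300 = 5p and p* = 60, q* = 228.
The floor of 40 is below the equilibrium price 60, so it is not binding; the market clears at p* = 60, q* = 228.
Since the control does not bind, no trades are prevented and deadweight loss is zero.

0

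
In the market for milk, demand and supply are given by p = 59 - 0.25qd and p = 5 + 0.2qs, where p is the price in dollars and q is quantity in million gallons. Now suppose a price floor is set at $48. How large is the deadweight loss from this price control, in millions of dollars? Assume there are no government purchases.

Rearranging demand gives qd = 236 - 4p; rearranging supply gives qs = 5p - 25. Setting quantity demanded equal to quantity supplied, 236 - 4p = 5p - 25, gives p* = 29 and q* = 120.
The floor of 48 is above the equilibrium price 29, so it binds.
At p = 48: qd = 236 - 4·48 = 44 and qs = 5·48 - 25 = 215.
Quantity traded falls to 44. At q = 44 the demand price is (236 - 44)/4 = 48 and the supply price is (25 + 44)/5 = 13.8.
Deadweight loss = ½ · (48 - 13.8) · (120 - 44) = ½ · 34.2 · 76 = 1299.6.

1299.6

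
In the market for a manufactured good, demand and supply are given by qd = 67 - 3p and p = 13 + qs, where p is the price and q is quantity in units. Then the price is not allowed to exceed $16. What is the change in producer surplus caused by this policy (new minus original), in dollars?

-20

Rearranging supply gives qs = p - 13. Without the control the market clears where 67 - 3p = p - 13, i.e. p* = 20 and q* = 7.
The ceiling of 16 is below the equilibrium price 20, so it binds.
At p = 16: qd = 67 - 3·16 = 19 and qs = 16 - 13 = 3.
Producer surplus without the control is ½ · (20 - 13) · 7 = 24.5.
With the ceiling, producers sell 3 units at 16, so PS = ½ · (16 - 13) · 3 = 4.5.
Change in producer surplus = 4.5 - 24.5 = -20.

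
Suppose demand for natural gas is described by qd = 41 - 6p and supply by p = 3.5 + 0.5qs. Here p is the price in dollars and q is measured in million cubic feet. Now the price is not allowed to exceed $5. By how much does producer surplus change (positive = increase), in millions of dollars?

Rearranging supply gives qs = 2p - 7. Setting quantity demanded equal to quantity supplied, 41 - 6p = 2p - 7, gives p* = 6 and q* = 5.
Because the ceiling (5) lies below the market-clearing price, it is binding.
At p = 5: qd = 41 - 6·5 = 11 and qs = 2·5 - 7 = 3.
Producer surplus without the control is ½ · (6 - 3.5) · 5 = 6.25.
With the ceiling, producers sell 3 units at 5, so PS = ½ · (5 - 3.5) · 3 = 2.25.
Change in producer surplus = 2.25 - 6.25 = -4.

-4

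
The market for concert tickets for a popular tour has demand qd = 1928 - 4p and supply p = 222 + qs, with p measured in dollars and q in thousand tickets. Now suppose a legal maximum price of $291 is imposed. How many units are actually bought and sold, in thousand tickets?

Rearranging supply gives qs = p - 222. In a free market, 1928 - 4p = p - 222 gives the equilibrium p* = 430, q* = 208.
Since 291 < 430, the ceiling is binding.
At p = 291: qd = 1928 - 4·291 = 764 and qs = 291 - 222 = 69.
The quantity actually transacted is the short side, supply: 69.

69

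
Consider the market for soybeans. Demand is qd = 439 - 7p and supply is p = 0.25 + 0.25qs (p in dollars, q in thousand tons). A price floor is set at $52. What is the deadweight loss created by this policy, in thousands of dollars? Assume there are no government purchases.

1386

Rearranging supply gives qs = 4p - 1. In a free market, 439 - 7p = 4p - 1 gives the equilibrium p* = 40, q* = 159.
The floor of 52 is above the equilibrium price 40, so it binds.
At p = 52: qd = 439 - 7·52 = 75 and qs = 4·52 - 1 = 207.
Quantity traded falls to 75. At q = 75 the demand price is (439 - 75)/7 = 52 and the supply price is (1 + 75)/4 = 19.
Deadweight loss = ½ · (52 - 19) · (159 - 75) = ½ · 33 · 84 = 1386.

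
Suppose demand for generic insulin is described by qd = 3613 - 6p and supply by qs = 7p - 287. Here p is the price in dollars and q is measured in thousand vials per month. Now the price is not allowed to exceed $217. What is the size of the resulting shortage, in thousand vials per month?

1079

Setting quantity demanded equal to quantity supplied, 3613 - 6p = 7p - 287, gives p* = 300 and q* = 1813.
Because the ceiling (217) lies below the market-clearing price, it is binding.
At p = 217: qd = 3613 - 6·217 = 2311 and qs = 7·217 - 287 = 1232.
Shortage = qd - qs = 2311 - 1232 = 1079.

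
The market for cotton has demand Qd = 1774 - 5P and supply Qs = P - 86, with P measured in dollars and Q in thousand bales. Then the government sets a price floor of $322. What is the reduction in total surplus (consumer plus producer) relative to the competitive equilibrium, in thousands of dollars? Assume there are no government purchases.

Without the control the market clears where 1774 - 5P = P - 86, i.e. P* = 310 and Q* = 224.
Because the floor (322) lies above the market-clearing price, it is binding.
At P = 322: Qd = 1774 - 5·322 = 164 and Qs = 322 - 86 = 236.
Quantity traded falls to 164. At Q = 164 the demand price is (1774 - 164)/5 = 322 and the supply price is 86 + 164 = 250.
Deadweight loss = ½ · (322 - 250) · (224 - 164) = ½ · 72 · 60 = 2160.

2160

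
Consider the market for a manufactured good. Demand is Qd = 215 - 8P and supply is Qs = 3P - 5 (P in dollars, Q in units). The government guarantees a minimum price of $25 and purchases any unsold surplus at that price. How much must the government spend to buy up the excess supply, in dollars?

1375

Setting quantity demanded equal to quantity supplied, 215 - 8P = 3P - 5, gives P* = 20 and Q* = 55.
The floor of 25 is above the equilibrium price 20, so it binds.
At P = 25: Qd = 215 - 8·25 = 15 and Qs = 3·25 - 5 = 70.
Surplus = Qs - Qd = 55.
Government expenditure = surplus × support price = 55 × 25 = 1375.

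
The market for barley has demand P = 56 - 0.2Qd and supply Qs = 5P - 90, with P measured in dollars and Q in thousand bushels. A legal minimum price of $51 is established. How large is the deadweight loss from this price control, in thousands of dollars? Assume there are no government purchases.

980

Rearranging demand gives Qd = 280 - 5P. Setting quantity demanded equal to quantity supplied, 280 - 5P = 5P - 90, gives P* = 37 and Q* = 95.
The floor of 51 is above the equilibrium price 37, so it binds.
At P = 51: Qd = 280 - 5·51 = 25 and Qs = 5·51 - 90 = 165.
Quantity traded falls to 25. At Q = 25 the demand price is (280 - 25)/5 = 51 and the supply price is (90 + 25)/5 = 23.
Deadweight loss = ½ · (51 - 23) · (95 - 25) = ½ · 28 · 70 = 980.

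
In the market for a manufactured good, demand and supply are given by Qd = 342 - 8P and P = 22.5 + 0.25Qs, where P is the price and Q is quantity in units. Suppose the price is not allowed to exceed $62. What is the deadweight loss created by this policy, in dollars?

0

Rearranging supply gives Qs = 4P - 90. Without the control the market clears where 342 - 8P = 4P - 90, i.e. P* = 36 and Q* = 54.
Since 62 is above P* = 36, the ceiling does not bind and the free-market outcome prevails.
Since the control does not bind, no trades are prevented and deadweight loss is zero.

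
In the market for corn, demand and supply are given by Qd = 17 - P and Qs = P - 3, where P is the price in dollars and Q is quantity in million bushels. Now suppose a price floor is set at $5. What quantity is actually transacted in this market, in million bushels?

7

In a free market, 17 - P = P - 3 gives the equilibrium P* = 10, Q* = 7.
The floor of 5 is below the equilibrium price 10, so it is not binding; the market clears at P* = 10, Q* = 7.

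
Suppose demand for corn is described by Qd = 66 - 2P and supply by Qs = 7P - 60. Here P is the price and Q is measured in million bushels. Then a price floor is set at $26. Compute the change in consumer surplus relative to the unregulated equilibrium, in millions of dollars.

-312

Without the control the market clears where 66 - 2P = 7P - 60, i.e. P* = 14 and Q* = 38.
Because the floor (26) lies above the market-clearing price, it is binding.
At P = 26: Qd = 66 - 2·26 = 14 and Qs = 7·26 - 60 = 122.
Consumer surplus without the control is ½ · (33 - 14) · 38 = 361.
With the floor, consumers buy 14 units at 26, so CS = ½ · (33 - 26) · 14 = 49.
Change in consumer surplus = 49 - 361 = -312.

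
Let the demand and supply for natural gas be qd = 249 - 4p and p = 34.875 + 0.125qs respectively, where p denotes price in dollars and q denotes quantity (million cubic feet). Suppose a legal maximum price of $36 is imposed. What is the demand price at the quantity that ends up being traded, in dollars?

60

Rearranging supply gives qs = 8p - 279. Setting quantity demanded equal to quantity supplied, 249 - 4p = 8p - 279, gives p* = 44 and q* = 73.
Since 36 < 44, the ceiling is binding.
At p = 36: qd = 249 - 4·36 = 105 and qs = 8·36 - 279 = 9.
Only 9 units reach the market. On the demand curve, the marginal buyer's willingness to pay at q = 9 is (249 - 9)/4 = 60.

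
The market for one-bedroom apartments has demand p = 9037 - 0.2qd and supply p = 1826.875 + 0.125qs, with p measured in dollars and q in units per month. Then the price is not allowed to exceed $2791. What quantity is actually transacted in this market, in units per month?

7713

Rearranging demand gives qd = 45185 - 5p; rearranging supply gives qs = 8p - 14615. In a free market, 45185 - 5p = 8p - 14615 gives the equilibrium p* = 4600, q* = 22185.
The ceiling of 2791 is below the equilibrium price 4600, so it binds.
At p = 2791: qd = 45185 - 5·2791 = 31230 and qs = 8·2791 - 14615 = 7713.
The quantity actually transacted is the short side, supply: 7713.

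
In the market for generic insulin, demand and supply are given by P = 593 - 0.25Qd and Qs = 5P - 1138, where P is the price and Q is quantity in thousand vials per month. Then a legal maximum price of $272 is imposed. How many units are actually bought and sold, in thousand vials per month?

222

Rearranging demand gives Qd = 2372 - 4P. Equilibrium: 2372 - 4P = 5P - 1138, so 3510 = 9P and P* = 390, Q* = 812.
Since 272 < 390, the ceiling is binding.
At P = 272: Qd = 2372 - 4·272 = 1284 and Qs = 5·272 - 1138 = 222.
The quantity actually transacted is the short side, supply: 222.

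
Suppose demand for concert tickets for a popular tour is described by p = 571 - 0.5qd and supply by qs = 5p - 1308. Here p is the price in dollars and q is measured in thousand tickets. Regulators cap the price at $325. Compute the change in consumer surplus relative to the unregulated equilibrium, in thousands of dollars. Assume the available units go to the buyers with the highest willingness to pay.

4018.75

Rearranging demand gives qd = 1142 - 2p. Equilibrium: 1142 - 2p = 5p - 1308, so 2450 = 7p and p* = 350, q* = 442.
The ceiling of 325 is below the equilibrium price 350, so it binds.
At p = 325: qd = 1142 - 2·325 = 492 and qs = 5·325 - 1308 = 317.
Consumer surplus without the control is ½ · (571 - 350) · 442 = 48841.
With the ceiling, 317 units are sold at 325 (assume they go to the highest-value buyers). The demand price at q = 317 is 412.5, so CS = ½ · [(571 - 325) + (412.5 - 325)] · 317 = 52859.75.
Change in consumer surplus = 52859.75 - 48841 = 4018.75.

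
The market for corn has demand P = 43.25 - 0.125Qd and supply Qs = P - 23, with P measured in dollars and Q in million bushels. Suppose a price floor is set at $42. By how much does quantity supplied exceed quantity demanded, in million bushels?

9

Rearranging demand gives Qd = 346 - 8P. In a free market, 346 - 8P = P - 23 gives the equilibrium P* = 41, Q* = 18.
The floor of 42 is above the equilibrium price 41, so it binds.
At P = 42: Qd = 346 - 8·42 = 10 and Qs = 42 - 23 = 19.
Surplus = Qs - Qd = 19 - 10 = 9.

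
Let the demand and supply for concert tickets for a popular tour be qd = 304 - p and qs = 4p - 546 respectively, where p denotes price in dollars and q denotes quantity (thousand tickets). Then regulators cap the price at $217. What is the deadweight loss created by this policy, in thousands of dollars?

0

Without the control the market clears where 304 - p = 4p - 546, i.e. p* = 170 and q* = 134.
The ceiling of 217 is above the equilibrium price 170, so it is not binding; the market clears at p* = 170, q* = 134.
Since the control does not bind, no trades are prevented and deadweight loss is zero.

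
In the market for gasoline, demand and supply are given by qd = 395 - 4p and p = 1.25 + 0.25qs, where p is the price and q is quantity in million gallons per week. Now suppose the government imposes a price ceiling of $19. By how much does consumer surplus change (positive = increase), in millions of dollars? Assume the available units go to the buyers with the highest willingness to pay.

279

Rearranging supply gives qs = 4p - 5. In a free market, 395 - 4p = 4p - 5 gives the equilibrium p* = 50, q* = 195.
The ceiling of 19 is below the equilibrium price 50, so it binds.
At p = 19: qd = 395 - 4·19 = 319 and qs = 4·19 - 5 = 71.
Consumer surplus without the control is ½ · (98.75 - 50) · 195 = 4753.125.
With the ceiling, 71 units are sold at 19 (assume they go to the highest-value buyers). The demand price at q = 71 is 81, so CS = ½ · [(98.75 - 19) + (81 - 19)] · 71 = 5032.125.
Change in consumer surplus = 5032.125 - 4753.125 = 279.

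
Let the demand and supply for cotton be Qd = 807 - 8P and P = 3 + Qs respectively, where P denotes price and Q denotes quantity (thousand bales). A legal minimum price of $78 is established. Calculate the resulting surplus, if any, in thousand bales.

Rearranging supply gives Qs = P - 3. In a free market, 807 - 8P = P - 3 gives the equilibrium P* = 90, Q* = 87.
The floor of 78 is below the equilibrium price 90, so it is not binding; the market clears at P* = 90, Q* = 87.
Since the control does not bind, there is no surplus.

0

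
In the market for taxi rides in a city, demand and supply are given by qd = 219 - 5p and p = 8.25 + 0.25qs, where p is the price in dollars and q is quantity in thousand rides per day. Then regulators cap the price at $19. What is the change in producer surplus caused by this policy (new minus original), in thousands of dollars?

-549

Rearranging supply gives qs = 4p - 33. Equilibrium: 219 - 5p = 4p - 33, so 252 = 9p and p* = 28, q* = 79.
Since 19 < 28, the ceiling is binding.
At p = 19: qd = 219 - 5·19 = 124 and qs = 4·19 - 33 = 43.
Producer surplus without the control is ½ · (28 - 8.25) · 79 = 780.125.
With the ceiling, producers sell 43 units at 19, so PS = ½ · (19 - 8.25) · 43 = 231.125.
Change in producer surplus = 231.125 - 780.125 = -549.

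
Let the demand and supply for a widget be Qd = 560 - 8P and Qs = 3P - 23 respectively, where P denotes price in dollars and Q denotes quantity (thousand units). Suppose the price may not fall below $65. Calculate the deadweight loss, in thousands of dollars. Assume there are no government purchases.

In a free market, 560 - 8P = 3P - 23 gives the equilibrium P* = 53, Q* = 136.
Since 65 > 53, the floor is binding.
At P = 65: Qd = 560 - 8·65 = 40 and Qs = 3·65 - 23 = 172.
Quantity traded falls to 40. At Q = 40 the demand price is (560 - 40)/8 = 65 and the supply price is (23 + 40)/3 = 21.
Deadweight loss = ½ · (65 - 21) · (136 - 40) = ½ · 44 · 96 = 2112.

2112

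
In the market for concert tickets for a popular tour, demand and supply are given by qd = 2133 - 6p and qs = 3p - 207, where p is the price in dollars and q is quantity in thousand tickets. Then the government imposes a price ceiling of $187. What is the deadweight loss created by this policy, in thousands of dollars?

11990.25

In a free market, 2133 - 6p = 3p - 207 gives the equilibrium p* = 260, q* = 573.
Since 187 < 260, the ceiling is binding.
At p = 187: qd = 2133 - 6·187 = 1011 and qs = 3·187 - 207 = 354.
Quantity traded falls to 354. At q = 354 the demand price is (2133 - 354)/6 = 296.5 and the supply price is (207 + 354)/3 = 187.
Deadweight loss = ½ · (296.5 - 187) · (573 - 354) = ½ · 109.5 · 219 = 11990.25.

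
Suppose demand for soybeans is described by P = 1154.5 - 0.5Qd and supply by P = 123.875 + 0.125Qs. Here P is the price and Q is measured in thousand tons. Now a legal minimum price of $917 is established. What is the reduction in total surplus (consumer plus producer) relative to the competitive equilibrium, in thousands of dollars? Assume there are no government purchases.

430711.25

Rearranging demand gives Qd = 2309 - 2P; rearranging supply gives Qs = 8P - 991. Setting quantity demanded equal to quantity supplied, 2309 - 2P = 8P - 991, gives P* = 330 and Q* = 1649.
The floor of 917 is above the equilibrium price 330, so it binds.
At P = 917: Qd = 2309 - 2·917 = 475 and Qs = 8·917 - 991 = 6345.
Quantity traded falls to 475. At Q = 475 the demand price is (2309 - 475)/2 = 917 and the supply price is (991 + 475)/8 = 183.25.
Deadweight loss = ½ · (917 - 183.25) · (1649 - 475) = ½ · 733.75 · 1174 = 430711.25.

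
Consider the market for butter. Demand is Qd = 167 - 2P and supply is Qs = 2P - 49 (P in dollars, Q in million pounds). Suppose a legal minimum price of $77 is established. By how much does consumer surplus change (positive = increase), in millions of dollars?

-828

Setting quantity demanded equal to quantity supplied, 167 - 2P = 2P - 49, gives P* = 54 and Q* = 59.
Because the floor (77) lies above the market-clearing price, it is binding.
At P = 77: Qd = 167 - 2·77 = 13 and Qs = 2·77 - 49 = 105.
Consumer surplus without the control is ½ · (83.5 - 54) · 59 = 870.25.
With the floor, consumers buy 13 units at 77, so CS = ½ · (83.5 - 77) · 13 = 42.25.
Change in consumer surplus = 42.25 - 870.25 = -828.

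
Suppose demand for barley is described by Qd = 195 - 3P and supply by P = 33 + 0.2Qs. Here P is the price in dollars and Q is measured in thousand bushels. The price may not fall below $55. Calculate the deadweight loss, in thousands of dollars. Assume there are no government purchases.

240

Rearranging supply gives Qs = 5P - 165. In a free market, 195 - 3P = 5P - 165 gives the equilibrium P* = 45, Q* = 60.
Because the floor (55) lies above the market-clearing price, it is binding.
At P = 55: Qd = 195 - 3·55 = 30 and Qs = 5·55 - 165 = 110.
Quantity traded falls to 30. At Q = 30 the demand price is (195 - 30)/3 = 55 and the supply price is (165 + 30)/5 = 39.
Deadweight loss = ½ · (55 - 39) · (60 - 30) = ½ · 16 · 30 = 240.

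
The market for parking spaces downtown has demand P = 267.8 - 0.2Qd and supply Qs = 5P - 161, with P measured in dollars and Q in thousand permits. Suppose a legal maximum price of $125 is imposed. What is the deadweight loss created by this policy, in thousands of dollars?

Rearranging demand gives Qd = 1339 - 5P. Setting quantity demanded equal to quantity supplied, 1339 - 5P = 5P - 161, gives P* = 150 and Q* = 589.
Because the ceiling (125) lies below the market-clearing price, it is binding.
At P = 125: Qd = 1339 - 5·125 = 714 and Qs = 5·125 - 161 = 464.
Quantity traded falls to 464. At Q = 464 the demand price is (1339 - 464)/5 = 175 and the supply price is (161 + 464)/5 = 125.
Deadweight loss = ½ · (175 - 125) · (589 - 464) = ½ · 50 · 125 = 3125.

3125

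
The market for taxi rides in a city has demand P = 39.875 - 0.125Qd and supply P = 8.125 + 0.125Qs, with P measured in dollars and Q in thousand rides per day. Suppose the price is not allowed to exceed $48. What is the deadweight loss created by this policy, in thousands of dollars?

0

Rearranging demand gives Qd = 319 - 8P; rearranging supply gives Qs = 8P - 65. Equilibrium: 319 - 8P = 8P - 65, so 384 = 16P and P* = 24, Q* = 127.
Since 48 is above P* = 24, the ceiling does not bind and the free-market outcome prevails.
Since the control does not bind, no trades are prevented and deadweight loss is zero.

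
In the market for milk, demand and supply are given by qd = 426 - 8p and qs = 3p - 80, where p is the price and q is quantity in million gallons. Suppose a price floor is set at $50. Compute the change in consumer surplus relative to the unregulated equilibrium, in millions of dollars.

Without the control the market clears where 426 - 8p = 3p - 80, i.e. p* = 46 and q* = 58.
Since 50 > 46, the floor is binding.
At p = 50: qd = 426 - 8·50 = 26 and qs = 3·50 - 80 = 70.
Consumer surplus without the control is ½ · (53.25 - 46) · 58 = 210.25.
With the floor, consumers buy 26 units at 50, so CS = ½ · (53.25 - 50) · 26 = 42.25.
Change in consumer surplus = 42.25 - 210.25 = -168.

-168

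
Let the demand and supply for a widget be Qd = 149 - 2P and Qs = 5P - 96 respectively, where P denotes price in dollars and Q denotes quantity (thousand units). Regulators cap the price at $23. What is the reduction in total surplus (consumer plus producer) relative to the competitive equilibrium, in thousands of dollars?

Without the control the market clears where 149 - 2P = 5P - 96, i.e. P* = 35 and Q* = 79.
The ceiling of 23 is below the equilibrium price 35, so it binds.
At P = 23: Qd = 149 - 2·23 = 103 and Qs = 5·23 - 96 = 19.
Quantity traded falls to 19. At Q = 19 the demand price is (149 - 19)/2 = 65 and the supply price is (96 + 19)/5 = 23.
Deadweight loss = ½ · (65 - 23) · (79 - 19) = ½ · 42 · 60 = 1260.

1260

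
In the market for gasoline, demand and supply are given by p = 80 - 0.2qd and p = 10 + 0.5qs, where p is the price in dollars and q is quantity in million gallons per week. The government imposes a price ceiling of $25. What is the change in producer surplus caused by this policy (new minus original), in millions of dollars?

-2275

Rearranging demand gives qd = 400 - 5p; rearranging supply gives qs = 2p - 20. Without the control the market clears where 400 - 5p = 2p - 20, i.e. p* = 60 and q* = 100.
Because the ceiling (25) lies below the market-clearing price, it is binding.
At p = 25: qd = 400 - 5·25 = 275 and qs = 2·25 - 20 = 30.
Producer surplus without the control is ½ · (60 - 10) · 100 = 2500.
With the ceiling, producers sell 30 units at 25, so PS = ½ · (25 - 10) · 30 = 225.
Change in producer surplus = 225 - 2500 = -2275.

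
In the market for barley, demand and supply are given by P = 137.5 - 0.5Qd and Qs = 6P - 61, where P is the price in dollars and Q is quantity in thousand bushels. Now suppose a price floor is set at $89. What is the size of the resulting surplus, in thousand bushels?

376

Rearranging demand gives Qd = 275 - 2P. Equilibrium: 275 - 2P = 6P - 61, so 336 = 8P and P* = 42, Q* = 191.
The floor of 89 is above the equilibrium price 42, so it binds.
At P = 89: Qd = 275 - 2·89 = 97 and Qs = 6·89 - 61 = 473.
Surplus = Qs - Qd = 473 - 97 = 376.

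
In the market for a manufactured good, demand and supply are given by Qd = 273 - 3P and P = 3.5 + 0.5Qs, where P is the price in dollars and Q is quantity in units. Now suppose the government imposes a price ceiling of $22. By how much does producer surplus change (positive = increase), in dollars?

-2414

Rearranging supply gives Qs = 2P - 7. Equilibrium: 273 - 3P = 2P - 7, so 280 = 5P and P* = 56, Q* = 105.
Because the ceiling (22) lies below the market-clearing price, it is binding.
At P = 22: Qd = 273 - 3·22 = 207 and Qs = 2·22 - 7 = 37.
Producer surplus without the control is ½ · (56 - 3.5) · 105 = 2756.25.
With the ceiling, producers sell 37 units at 22, so PS = ½ · (22 - 3.5) · 37 = 342.25.
Change in producer surplus = 342.25 - 2756.25 = -2414.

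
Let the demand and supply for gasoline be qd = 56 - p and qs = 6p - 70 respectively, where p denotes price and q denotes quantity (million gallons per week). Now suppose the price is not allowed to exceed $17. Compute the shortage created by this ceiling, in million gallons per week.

7

Equilibrium: 56 - p = 6p - 70, so 126 = 7p and p* = 18, q* = 38.
Since 17 < 18, the ceiling is binding.
At p = 17: qd = 56 - 17 = 39 and qs = 6·17 - 70 = 32.
Shortage = qd - qs = 39 - 32 = 7.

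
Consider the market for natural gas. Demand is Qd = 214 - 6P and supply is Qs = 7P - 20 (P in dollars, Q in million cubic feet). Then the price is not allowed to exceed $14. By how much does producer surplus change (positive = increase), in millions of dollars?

Without the control the market clears where 214 - 6P = 7P - 20, i.e. P* = 18 and Q* = 106.
Since 14 < 18, the ceiling is binding.
At P = 14: Qd = 214 - 6·14 = 130 and Qs = 7·14 - 20 = 78.
Producer surplus without the control is ½ · (18 - 20/7) · 106 = 5618/7.
With the ceiling, producers sell 78 units at 14, so PS = ½ · (14 - 20/7) · 78 = 3042/7.
Change in producer surplus = 3042/7 - 5618/7 = -368.

-368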